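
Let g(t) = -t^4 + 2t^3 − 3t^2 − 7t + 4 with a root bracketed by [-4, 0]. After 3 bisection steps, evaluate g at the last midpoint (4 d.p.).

-4.0625

g(-2) = -26 < 0, so the root lies in [-2, 0]
g(-1) = 5 > 0, so the root lies in [-2, -1]
g(-1.5) = -4.0625 < 0, so the root lies in [-1.5, -1]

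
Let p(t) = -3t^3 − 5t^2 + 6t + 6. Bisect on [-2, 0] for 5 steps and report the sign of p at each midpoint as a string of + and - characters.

midpoint -1: p = -2 < 0 → [-1, 0]
midpoint -0.5: p = 2.125 > 0 → [-1, -0.5]
midpoint -0.75: p = -0.046875 < 0 → [-0.75, -0.5]
midpoint -0.625: p = 1.0293 > 0 → [-0.75, -0.625]
midpoint -0.6875: p = 0.4866 > 0 → [-0.75, -0.6875]

-+-++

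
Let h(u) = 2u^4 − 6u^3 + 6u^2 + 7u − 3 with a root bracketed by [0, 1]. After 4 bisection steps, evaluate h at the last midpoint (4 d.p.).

m = 0.5, h(m) = 1.375 (+); new bracket [0, 0.5]
m = 0.25, h(m) = -0.960938 (−); new bracket [0.25, 0.5]
m = 0.375, h(m) = 0.191895 (+); new bracket [0.25, 0.375]
m = 0.3125, h(m) = -0.3906 (−); new bracket [0.3125, 0.375]

-0.3906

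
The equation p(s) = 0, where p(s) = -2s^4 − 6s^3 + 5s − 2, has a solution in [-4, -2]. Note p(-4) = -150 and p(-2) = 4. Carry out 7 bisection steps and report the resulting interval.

[-2.5625, -2.546875]

s = -3 gives p = -17, negative; keep [-3, -2]
s = -2.5 gives p = 1.125, positive; keep [-3, -2.5]
s = -2.75 gives p = -5.351562, negative; keep [-2.75, -2.5]
s = -2.625 gives p = -1.5591, negative; keep [-2.625, -2.5]
s = -2.5625 gives p = -0.0894, negative; keep [-2.5625, -2.5]
s = -2.53125 gives p = 0.5484, positive; keep [-2.5625, -2.53125]
s = -2.546875 gives p = 0.2373, positive; keep [-2.5625, -2.546875]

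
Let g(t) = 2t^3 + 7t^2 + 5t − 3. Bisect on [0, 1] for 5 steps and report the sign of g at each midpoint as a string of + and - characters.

+--++

t = 0.5 gives g = 1.5, positive; keep [0, 0.5]
t = 0.25 gives g = -1.28125, negative; keep [0.25, 0.5]
t = 0.375 gives g = -0.035156, negative; keep [0.375, 0.5]
t = 0.4375 gives g = 0.6948, positive; keep [0.375, 0.4375]
t = 0.40625 gives g = 0.3206, positive; keep [0.375, 0.40625]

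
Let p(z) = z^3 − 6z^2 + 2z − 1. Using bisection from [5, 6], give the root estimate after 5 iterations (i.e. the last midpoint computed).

midpoint 5.5: p = -5.125 < 0 → [5.5, 6]
midpoint 5.75: p = 2.234375 > 0 → [5.5, 5.75]
midpoint 5.625: p = -1.615234 < 0 → [5.625, 5.75]
midpoint 5.6875: p = 0.2664 > 0 → [5.625, 5.6875]
midpoint 5.65625: p = -0.6852 < 0 → [5.65625, 5.6875]

5.65625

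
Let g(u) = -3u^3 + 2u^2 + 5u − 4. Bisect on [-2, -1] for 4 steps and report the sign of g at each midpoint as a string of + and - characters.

midpoint -1.5: g = 3.125 > 0 → [-1.5, -1]
midpoint -1.25: g = -1.265625 < 0 → [-1.5, -1.25]
midpoint -1.375: g = 0.705078 > 0 → [-1.375, -1.25]
midpoint -1.3125: g = -0.3342 < 0 → [-1.375, -1.3125]

+-+-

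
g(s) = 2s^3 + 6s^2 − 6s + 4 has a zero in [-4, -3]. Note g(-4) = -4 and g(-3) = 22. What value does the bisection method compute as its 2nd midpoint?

-3.75

midpoint -3.5: g = 12.75 > 0 → [-4, -3.5]
midpoint -3.75: g = 5.40625 > 0 → [-4, -3.75]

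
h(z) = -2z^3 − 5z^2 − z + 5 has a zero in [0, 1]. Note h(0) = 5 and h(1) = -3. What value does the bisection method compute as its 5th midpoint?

m = 0.5, h(m) = 3 (+); new bracket [0.5, 1]
m = 0.75, h(m) = 0.59375 (+); new bracket [0.75, 1]
m = 0.875, h(m) = -1.042969 (−); new bracket [0.75, 0.875]
m = 0.8125, h(m) = -0.186 (−); new bracket [0.75, 0.8125]
m = 0.78125, h(m) = 0.2133 (+); new bracket [0.78125, 0.8125]

0.78125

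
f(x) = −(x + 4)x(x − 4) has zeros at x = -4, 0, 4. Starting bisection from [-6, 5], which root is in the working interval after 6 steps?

midpoint -0.5: f = -7.875 < 0 → [-6, -0.5]
midpoint -3.25: f = -17.671875 < 0 → [-6, -3.25]
midpoint -4.625: f = 24.931641 > 0 → [-4.625, -3.25]
midpoint -3.9375: f = -1.9534 < 0 → [-4.625, -3.9375]
midpoint -4.28125: f = 9.9715 > 0 → [-4.28125, -3.9375]
midpoint -4.109375: f = 3.6449 > 0 → [-4.109375, -3.9375]

-4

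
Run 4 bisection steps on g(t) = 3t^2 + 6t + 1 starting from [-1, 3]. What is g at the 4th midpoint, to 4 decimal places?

-0.3125

g(1) = 10 > 0, so the root lies in [-1, 1]
g(0) = 1 > 0, so the root lies in [-1, 0]
g(-0.5) = -1.25 < 0, so the root lies in [-0.5, 0]
g(-0.25) = -0.3125 < 0, so the root lies in [-0.25, 0]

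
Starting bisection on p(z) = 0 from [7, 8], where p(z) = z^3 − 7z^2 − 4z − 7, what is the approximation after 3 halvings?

z = 7.5 gives p = -8.875, negative; keep [7.5, 8]
z = 7.75 gives p = 7.046875, positive; keep [7.5, 7.75]
z = 7.625 gives p = -1.162109, negative; keep [7.625, 7.75]

7.625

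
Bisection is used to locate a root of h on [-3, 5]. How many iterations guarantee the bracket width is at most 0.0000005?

24

Width after n steps is 8/2^n. Need 2^n ≥ 8/0.0000005 = 16000000.
2^23 = 8388608 < 16000000 ≤ 2^24 = 16777216, so n = 24.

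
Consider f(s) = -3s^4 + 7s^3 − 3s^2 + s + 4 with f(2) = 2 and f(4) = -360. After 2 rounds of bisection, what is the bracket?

[2, 2.5]

s = 3 gives f = -74, negative; keep [2, 3]
s = 2.5 gives f = -20.0625, negative; keep [2, 2.5]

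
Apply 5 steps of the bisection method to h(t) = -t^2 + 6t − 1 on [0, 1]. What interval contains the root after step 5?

midpoint 0.5: h = 1.75 > 0 → [0, 0.5]
midpoint 0.25: h = 0.4375 > 0 → [0, 0.25]
midpoint 0.125: h = -0.265625 < 0 → [0.125, 0.25]
midpoint 0.1875: h = 0.0898 > 0 → [0.125, 0.1875]
midpoint 0.15625: h = -0.0869 < 0 → [0.15625, 0.1875]

[0.15625, 0.1875]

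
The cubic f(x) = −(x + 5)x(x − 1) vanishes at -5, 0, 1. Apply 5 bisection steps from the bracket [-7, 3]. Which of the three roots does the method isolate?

-5

midpoint -2: f = -18 < 0 → [-7, -2]
midpoint -4.5: f = -12.375 < 0 → [-7, -4.5]
midpoint -5.75: f = 29.109375 > 0 → [-5.75, -4.5]
midpoint -5.125: f = 3.9238 > 0 → [-5.125, -4.5]
midpoint -4.8125: f = -5.2449 < 0 → [-5.125, -4.8125]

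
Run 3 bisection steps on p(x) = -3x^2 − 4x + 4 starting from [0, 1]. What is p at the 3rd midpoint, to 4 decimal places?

0.3281

x = 0.5 gives p = 1.25, positive; keep [0.5, 1]
x = 0.75 gives p = -0.6875, negative; keep [0.5, 0.75]
x = 0.625 gives p = 0.328125, positive; keep [0.625, 0.75]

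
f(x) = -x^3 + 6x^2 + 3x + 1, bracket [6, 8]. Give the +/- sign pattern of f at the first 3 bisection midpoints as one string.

m = 7, f(m) = -27 (−); new bracket [6, 7]
m = 6.5, f(m) = -0.625 (−); new bracket [6, 6.5]
m = 6.25, f(m) = 9.984375 (+); new bracket [6.25, 6.5]

--+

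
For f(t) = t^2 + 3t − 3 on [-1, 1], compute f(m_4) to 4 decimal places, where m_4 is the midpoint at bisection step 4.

f(0) = -3 < 0, so the root lies in [0, 1]
f(0.5) = -1.25 < 0, so the root lies in [0.5, 1]
f(0.75) = -0.1875 < 0, so the root lies in [0.75, 1]
f(0.875) = 0.3906 > 0, so the root lies in [0.75, 0.875]

0.3906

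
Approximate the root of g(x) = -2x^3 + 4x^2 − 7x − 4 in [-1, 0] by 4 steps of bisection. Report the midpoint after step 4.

-0.4375

midpoint -0.5: g = 0.75 > 0 → [-0.5, 0]
midpoint -0.25: g = -1.96875 < 0 → [-0.5, -0.25]
midpoint -0.375: g = -0.707031 < 0 → [-0.5, -0.375]
midpoint -0.4375: g = -0.0044 < 0 → [-0.5, -0.4375]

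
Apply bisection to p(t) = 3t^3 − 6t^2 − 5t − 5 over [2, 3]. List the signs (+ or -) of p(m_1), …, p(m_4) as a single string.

--++

m = 2.5, p(m) = -8.125 (−); new bracket [2.5, 3]
m = 2.75, p(m) = -1.734375 (−); new bracket [2.75, 3]
m = 2.875, p(m) = 2.322266 (+); new bracket [2.75, 2.875]
m = 2.8125, p(m) = 0.2185 (+); new bracket [2.75, 2.8125]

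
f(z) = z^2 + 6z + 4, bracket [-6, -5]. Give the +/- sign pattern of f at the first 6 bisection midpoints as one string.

f(-5.5) = 1.25 > 0, so the root lies in [-5.5, -5]
f(-5.25) = 0.0625 > 0, so the root lies in [-5.25, -5]
f(-5.125) = -0.484375 < 0, so the root lies in [-5.25, -5.125]
f(-5.1875) = -0.2148 < 0, so the root lies in [-5.25, -5.1875]
f(-5.21875) = -0.0771 < 0, so the root lies in [-5.25, -5.21875]
f(-5.234375) = -0.0076 < 0, so the root lies in [-5.25, -5.234375]

++----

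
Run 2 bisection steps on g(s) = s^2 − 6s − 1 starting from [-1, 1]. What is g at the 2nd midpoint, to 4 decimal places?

2.2500

midpoint 0: g = -1 < 0 → [-1, 0]
midpoint -0.5: g = 2.25 > 0 → [-0.5, 0]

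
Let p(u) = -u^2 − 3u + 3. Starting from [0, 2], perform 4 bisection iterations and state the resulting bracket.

midpoint 1: p = -1 < 0 → [0, 1]
midpoint 0.5: p = 1.25 > 0 → [0.5, 1]
midpoint 0.75: p = 0.1875 > 0 → [0.75, 1]
midpoint 0.875: p = -0.3906 < 0 → [0.75, 0.875]

[0.75, 0.875]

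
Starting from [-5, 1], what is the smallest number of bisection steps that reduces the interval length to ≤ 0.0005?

Width after n steps is 6/2^n. Need 2^n ≥ 6/0.0005 = 12000.
2^13 = 8192 < 12000 ≤ 2^14 = 16384, so n = 14.

14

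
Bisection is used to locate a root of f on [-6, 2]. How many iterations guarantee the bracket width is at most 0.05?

8

Width after n steps is 8/2^n. Need 2^n ≥ 8/0.05 = 160.
2^7 = 128 < 160 ≤ 2^8 = 256, so n = 8.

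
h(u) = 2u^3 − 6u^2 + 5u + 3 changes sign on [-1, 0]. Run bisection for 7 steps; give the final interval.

[-0.3984375, -0.390625]

u = -0.5 gives h = -1.25, negative; keep [-0.5, 0]
u = -0.25 gives h = 1.34375, positive; keep [-0.5, -0.25]
u = -0.375 gives h = 0.175781, positive; keep [-0.5, -0.375]
u = -0.4375 gives h = -0.5034, negative; keep [-0.4375, -0.375]
u = -0.40625 gives h = -0.1556, negative; keep [-0.40625, -0.375]
u = -0.390625 gives h = 0.0121, positive; keep [-0.40625, -0.390625]
u = -0.3984375 gives h = -0.0712, negative; keep [-0.3984375, -0.390625]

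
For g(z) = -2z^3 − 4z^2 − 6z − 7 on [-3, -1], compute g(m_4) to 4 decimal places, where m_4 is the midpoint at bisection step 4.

0.7695

m = -2, g(m) = 5 (+); new bracket [-2, -1]
m = -1.5, g(m) = -0.25 (−); new bracket [-2, -1.5]
m = -1.75, g(m) = 1.96875 (+); new bracket [-1.75, -1.5]
m = -1.625, g(m) = 0.7695 (+); new bracket [-1.625, -1.5]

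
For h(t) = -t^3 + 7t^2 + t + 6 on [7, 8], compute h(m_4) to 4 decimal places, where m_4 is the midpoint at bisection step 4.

t = 7.5 gives h = -14.625, negative; keep [7, 7.5]
t = 7.25 gives h = 0.109375, positive; keep [7.25, 7.5]
t = 7.375 gives h = -7.021484, negative; keep [7.25, 7.375]
t = 7.3125 gives h = -3.3977, negative; keep [7.25, 7.3125]

-3.3977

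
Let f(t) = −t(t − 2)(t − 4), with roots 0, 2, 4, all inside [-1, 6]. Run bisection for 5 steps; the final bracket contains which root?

t = 2.5 gives f = 1.875, positive; keep [2.5, 6]
t = 4.25 gives f = -2.390625, negative; keep [2.5, 4.25]
t = 3.375 gives f = 2.900391, positive; keep [3.375, 4.25]
t = 3.8125 gives f = 1.2957, positive; keep [3.8125, 4.25]
t = 4.03125 gives f = -0.2559, negative; keep [3.8125, 4.03125]

4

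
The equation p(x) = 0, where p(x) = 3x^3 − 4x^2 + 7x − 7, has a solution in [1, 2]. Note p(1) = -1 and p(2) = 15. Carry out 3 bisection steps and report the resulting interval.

[1, 1.125]

p(1.5) = 4.625 > 0, so the root lies in [1, 1.5]
p(1.25) = 1.359375 > 0, so the root lies in [1, 1.25]
p(1.125) = 0.083984 > 0, so the root lies in [1, 1.125]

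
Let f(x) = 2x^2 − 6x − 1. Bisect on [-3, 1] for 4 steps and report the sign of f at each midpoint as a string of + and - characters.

+-++

x = -1 gives f = 7, positive; keep [-1, 1]
x = 0 gives f = -1, negative; keep [-1, 0]
x = -0.5 gives f = 2.5, positive; keep [-0.5, 0]
x = -0.25 gives f = 0.625, positive; keep [-0.25, 0]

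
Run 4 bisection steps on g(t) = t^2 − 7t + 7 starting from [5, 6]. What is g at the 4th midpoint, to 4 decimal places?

0.0977

t = 5.5 gives g = -1.25, negative; keep [5.5, 6]
t = 5.75 gives g = -0.1875, negative; keep [5.75, 6]
t = 5.875 gives g = 0.390625, positive; keep [5.75, 5.875]
t = 5.8125 gives g = 0.0977, positive; keep [5.75, 5.8125]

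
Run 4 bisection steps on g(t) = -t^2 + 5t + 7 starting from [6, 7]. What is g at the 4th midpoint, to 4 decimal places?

midpoint 6.5: g = -2.75 < 0 → [6, 6.5]
midpoint 6.25: g = -0.8125 < 0 → [6, 6.25]
midpoint 6.125: g = 0.109375 > 0 → [6.125, 6.25]
midpoint 6.1875: g = -0.3477 < 0 → [6.125, 6.1875]

-0.3477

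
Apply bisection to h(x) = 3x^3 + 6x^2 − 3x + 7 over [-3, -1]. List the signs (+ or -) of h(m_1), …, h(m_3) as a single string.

x = -2 gives h = 13, positive; keep [-3, -2]
x = -2.5 gives h = 5.125, positive; keep [-3, -2.5]
x = -2.75 gives h = -1.765625, negative; keep [-2.75, -2.5]

++-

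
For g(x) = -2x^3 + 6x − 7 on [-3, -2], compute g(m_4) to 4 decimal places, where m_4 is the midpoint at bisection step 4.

0.8101

midpoint -2.5: g = 9.25 > 0 → [-2.5, -2]
midpoint -2.25: g = 2.28125 > 0 → [-2.25, -2]
midpoint -2.125: g = -0.558594 < 0 → [-2.25, -2.125]
midpoint -2.1875: g = 0.8101 > 0 → [-2.1875, -2.125]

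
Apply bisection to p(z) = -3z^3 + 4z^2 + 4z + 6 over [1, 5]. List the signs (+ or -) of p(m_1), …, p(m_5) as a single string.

-+-+-

midpoint 3: p = -27 < 0 → [1, 3]
midpoint 2: p = 6 > 0 → [2, 3]
midpoint 2.5: p = -5.875 < 0 → [2, 2.5]
midpoint 2.25: p = 1.0781 > 0 → [2.25, 2.5]
midpoint 2.375: p = -2.127 < 0 → [2.25, 2.375]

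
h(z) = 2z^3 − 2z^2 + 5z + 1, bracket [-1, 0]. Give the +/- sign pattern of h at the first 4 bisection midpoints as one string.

--+-

z = -0.5 gives h = -2.25, negative; keep [-0.5, 0]
z = -0.25 gives h = -0.40625, negative; keep [-0.25, 0]
z = -0.125 gives h = 0.339844, positive; keep [-0.25, -0.125]
z = -0.1875 gives h = -0.021, negative; keep [-0.1875, -0.125]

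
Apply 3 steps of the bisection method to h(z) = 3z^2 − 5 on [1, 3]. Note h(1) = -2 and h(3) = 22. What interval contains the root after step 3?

[1.25, 1.5]

h(2) = 7 > 0, so the root lies in [1, 2]
h(1.5) = 1.75 > 0, so the root lies in [1, 1.5]
h(1.25) = -0.3125 < 0, so the root lies in [1.25, 1.5]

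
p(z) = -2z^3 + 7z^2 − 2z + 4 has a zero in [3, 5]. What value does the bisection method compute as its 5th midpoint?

z = 4 gives p = -20, negative; keep [3, 4]
z = 3.5 gives p = -3, negative; keep [3, 3.5]
z = 3.25 gives p = 2.78125, positive; keep [3.25, 3.5]
z = 3.375 gives p = 0.0977, positive; keep [3.375, 3.5]
z = 3.4375 gives p = -1.3979, negative; keep [3.375, 3.4375]

3.4375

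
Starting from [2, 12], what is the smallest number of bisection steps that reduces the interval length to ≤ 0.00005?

18

Width after n steps is 10/2^n. Need 2^n ≥ 10/0.00005 = 200000.
2^17 = 131072 < 200000 ≤ 2^18 = 262144, so n = 18.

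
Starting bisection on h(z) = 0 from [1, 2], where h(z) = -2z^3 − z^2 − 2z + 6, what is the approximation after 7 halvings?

midpoint 1.5: h = -6 < 0 → [1, 1.5]
midpoint 1.25: h = -1.96875 < 0 → [1, 1.25]
midpoint 1.125: h = -0.363281 < 0 → [1, 1.125]
midpoint 1.0625: h = 0.3472 > 0 → [1.0625, 1.125]
midpoint 1.09375: h = -0.0007 < 0 → [1.0625, 1.09375]
midpoint 1.078125: h = 0.1751 > 0 → [1.078125, 1.09375]
midpoint 1.0859375: h = 0.0877 > 0 → [1.0859375, 1.09375]

1.0859375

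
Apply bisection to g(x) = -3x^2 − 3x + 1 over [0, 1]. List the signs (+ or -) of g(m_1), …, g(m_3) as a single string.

m = 0.5, g(m) = -1.25 (−); new bracket [0, 0.5]
m = 0.25, g(m) = 0.0625 (+); new bracket [0.25, 0.5]
m = 0.375, g(m) = -0.546875 (−); new bracket [0.25, 0.375]

-+-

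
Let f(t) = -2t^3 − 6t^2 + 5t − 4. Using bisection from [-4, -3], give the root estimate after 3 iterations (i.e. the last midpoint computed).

midpoint -3.5: f = -9.25 < 0 → [-4, -3.5]
midpoint -3.75: f = -1.65625 < 0 → [-4, -3.75]
midpoint -3.875: f = 2.902344 > 0 → [-3.875, -3.75]

-3.875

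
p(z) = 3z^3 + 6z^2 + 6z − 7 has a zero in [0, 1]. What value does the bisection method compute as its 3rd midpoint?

z = 0.5 gives p = -2.125, negative; keep [0.5, 1]
z = 0.75 gives p = 2.140625, positive; keep [0.5, 0.75]
z = 0.625 gives p = -0.173828, negative; keep [0.625, 0.75]

0.625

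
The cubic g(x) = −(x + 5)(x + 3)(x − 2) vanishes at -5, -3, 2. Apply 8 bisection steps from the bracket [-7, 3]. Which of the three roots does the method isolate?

m = -2, g(m) = 12 (+); new bracket [-2, 3]
m = 0.5, g(m) = 28.875 (+); new bracket [0.5, 3]
m = 1.75, g(m) = 8.015625 (+); new bracket [1.75, 3]
m = 2.375, g(m) = -14.8652 (−); new bracket [1.75, 2.375]
m = 2.0625, g(m) = -2.2346 (−); new bracket [1.75, 2.0625]
m = 1.90625, g(m) = 3.1766 (+); new bracket [1.90625, 2.0625]
m = 1.984375, g(m) = 0.5439 (+); new bracket [1.984375, 2.0625]
m = 2.0234375, g(m) = -0.8269 (−); new bracket [1.984375, 2.0234375]

2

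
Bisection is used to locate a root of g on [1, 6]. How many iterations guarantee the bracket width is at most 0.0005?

14

Width after n steps is 5/2^n. Need 2^n ≥ 5/0.0005 = 10000.
2^13 = 8192 < 10000 ≤ 2^14 = 16384, so n = 14.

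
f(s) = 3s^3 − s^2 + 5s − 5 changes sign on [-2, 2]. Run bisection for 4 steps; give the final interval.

[0.75, 1]

m = 0, f(m) = -5 (−); new bracket [0, 2]
m = 1, f(m) = 2 (+); new bracket [0, 1]
m = 0.5, f(m) = -2.375 (−); new bracket [0.5, 1]
m = 0.75, f(m) = -0.5469 (−); new bracket [0.75, 1]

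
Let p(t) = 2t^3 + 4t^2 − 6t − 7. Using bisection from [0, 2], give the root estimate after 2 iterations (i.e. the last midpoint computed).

1.5

p(1) = -7 < 0, so the root lies in [1, 2]
p(1.5) = -0.25 < 0, so the root lies in [1.5, 2]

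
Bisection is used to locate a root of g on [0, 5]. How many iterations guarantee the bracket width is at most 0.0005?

14

Width after n steps is 5/2^n. Need 2^n ≥ 5/0.0005 = 10000.
2^13 = 8192 < 10000 ≤ 2^14 = 16384, so n = 14.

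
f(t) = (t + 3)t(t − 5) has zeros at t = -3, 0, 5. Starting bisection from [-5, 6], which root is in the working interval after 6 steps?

5

midpoint 0.5: f = -7.875 < 0 → [0.5, 6]
midpoint 3.25: f = -35.546875 < 0 → [3.25, 6]
midpoint 4.625: f = -13.224609 < 0 → [4.625, 6]
midpoint 5.3125: f = 13.8 > 0 → [4.625, 5.3125]
midpoint 4.96875: f = -1.2373 < 0 → [4.96875, 5.3125]
midpoint 5.140625: f = 5.8849 > 0 → [4.96875, 5.140625]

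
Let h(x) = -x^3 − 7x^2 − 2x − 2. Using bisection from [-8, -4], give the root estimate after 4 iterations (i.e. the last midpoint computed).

-6.75

m = -6, h(m) = -26 (−); new bracket [-8, -6]
m = -7, h(m) = 12 (+); new bracket [-7, -6]
m = -6.5, h(m) = -10.125 (−); new bracket [-7, -6.5]
m = -6.75, h(m) = 0.1094 (+); new bracket [-6.75, -6.5]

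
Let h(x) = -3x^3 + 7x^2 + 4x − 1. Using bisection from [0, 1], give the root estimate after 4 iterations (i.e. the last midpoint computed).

0.1875

x = 0.5 gives h = 2.375, positive; keep [0, 0.5]
x = 0.25 gives h = 0.390625, positive; keep [0, 0.25]
x = 0.125 gives h = -0.396484, negative; keep [0.125, 0.25]
x = 0.1875 gives h = -0.0237, negative; keep [0.1875, 0.25]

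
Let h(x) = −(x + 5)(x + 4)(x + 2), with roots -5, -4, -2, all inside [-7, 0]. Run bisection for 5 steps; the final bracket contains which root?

-2

x = -3.5 gives h = 1.125, positive; keep [-3.5, 0]
x = -1.75 gives h = -1.828125, negative; keep [-3.5, -1.75]
x = -2.625 gives h = 2.041016, positive; keep [-2.625, -1.75]
x = -2.1875 gives h = 0.9558, positive; keep [-2.1875, -1.75]
x = -1.96875 gives h = -0.1924, negative; keep [-2.1875, -1.96875]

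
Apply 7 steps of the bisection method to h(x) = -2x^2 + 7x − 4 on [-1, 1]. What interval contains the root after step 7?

m = 0, h(m) = -4 (−); new bracket [0, 1]
m = 0.5, h(m) = -1 (−); new bracket [0.5, 1]
m = 0.75, h(m) = 0.125 (+); new bracket [0.5, 0.75]
m = 0.625, h(m) = -0.4062 (−); new bracket [0.625, 0.75]
m = 0.6875, h(m) = -0.1328 (−); new bracket [0.6875, 0.75]
m = 0.71875, h(m) = -0.002 (−); new bracket [0.71875, 0.75]
m = 0.734375, h(m) = 0.062 (+); new bracket [0.71875, 0.734375]

[0.71875, 0.734375]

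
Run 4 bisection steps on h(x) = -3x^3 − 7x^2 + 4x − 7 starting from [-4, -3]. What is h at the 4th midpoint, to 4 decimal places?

1.2664

midpoint -3.5: h = 21.875 > 0 → [-3.5, -3]
midpoint -3.25: h = 9.046875 > 0 → [-3.25, -3]
midpoint -3.125: h = 3.693359 > 0 → [-3.125, -3]
midpoint -3.0625: h = 1.2664 > 0 → [-3.0625, -3]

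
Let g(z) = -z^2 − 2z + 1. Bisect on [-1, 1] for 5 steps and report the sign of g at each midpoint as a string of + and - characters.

m = 0, g(m) = 1 (+); new bracket [0, 1]
m = 0.5, g(m) = -0.25 (−); new bracket [0, 0.5]
m = 0.25, g(m) = 0.4375 (+); new bracket [0.25, 0.5]
m = 0.375, g(m) = 0.1094 (+); new bracket [0.375, 0.5]
m = 0.4375, g(m) = -0.0664 (−); new bracket [0.375, 0.4375]

+-++-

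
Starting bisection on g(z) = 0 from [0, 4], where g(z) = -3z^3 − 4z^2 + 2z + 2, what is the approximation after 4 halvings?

g(2) = -34 < 0, so the root lies in [0, 2]
g(1) = -3 < 0, so the root lies in [0, 1]
g(0.5) = 1.625 > 0, so the root lies in [0.5, 1]
g(0.75) = -0.0156 < 0, so the root lies in [0.5, 0.75]

0.75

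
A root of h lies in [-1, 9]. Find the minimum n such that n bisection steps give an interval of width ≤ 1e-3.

14

Width after n steps is 10/2^n. Need 2^n ≥ 10/1e-3 = 10000.
2^13 = 8192 < 10000 ≤ 2^14 = 16384, so n = 14.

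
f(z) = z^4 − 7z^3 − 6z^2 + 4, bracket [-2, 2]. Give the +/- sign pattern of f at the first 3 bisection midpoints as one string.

f(0) = 4 > 0, so the root lies in [0, 2]
f(1) = -8 < 0, so the root lies in [0, 1]
f(0.5) = 1.6875 > 0, so the root lies in [0.5, 1]

+-+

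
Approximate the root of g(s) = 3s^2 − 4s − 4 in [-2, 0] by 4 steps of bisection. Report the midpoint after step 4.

s = -1 gives g = 3, positive; keep [-1, 0]
s = -0.5 gives g = -1.25, negative; keep [-1, -0.5]
s = -0.75 gives g = 0.6875, positive; keep [-0.75, -0.5]
s = -0.625 gives g = -0.3281, negative; keep [-0.75, -0.625]

-0.625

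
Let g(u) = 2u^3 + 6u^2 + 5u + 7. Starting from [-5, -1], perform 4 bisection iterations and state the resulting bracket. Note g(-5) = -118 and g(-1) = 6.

m = -3, g(m) = -8 (−); new bracket [-3, -1]
m = -2, g(m) = 5 (+); new bracket [-3, -2]
m = -2.5, g(m) = 0.75 (+); new bracket [-3, -2.5]
m = -2.75, g(m) = -2.9688 (−); new bracket [-2.75, -2.5]

[-2.75, -2.5]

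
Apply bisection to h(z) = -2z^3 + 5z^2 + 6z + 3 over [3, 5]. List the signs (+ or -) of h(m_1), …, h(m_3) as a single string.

--+

midpoint 4: h = -21 < 0 → [3, 4]
midpoint 3.5: h = -0.5 < 0 → [3, 3.5]
midpoint 3.25: h = 6.65625 > 0 → [3.25, 3.5]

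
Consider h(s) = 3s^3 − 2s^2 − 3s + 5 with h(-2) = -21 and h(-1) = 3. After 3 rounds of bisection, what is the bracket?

[-1.25, -1.125]

m = -1.5, h(m) = -5.125 (−); new bracket [-1.5, -1]
m = -1.25, h(m) = -0.234375 (−); new bracket [-1.25, -1]
m = -1.125, h(m) = 1.572266 (+); new bracket [-1.25, -1.125]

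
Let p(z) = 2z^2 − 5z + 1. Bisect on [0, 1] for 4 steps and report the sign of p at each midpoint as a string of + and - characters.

p(0.5) = -1 < 0, so the root lies in [0, 0.5]
p(0.25) = -0.125 < 0, so the root lies in [0, 0.25]
p(0.125) = 0.40625 > 0, so the root lies in [0.125, 0.25]
p(0.1875) = 0.1328 > 0, so the root lies in [0.1875, 0.25]

--++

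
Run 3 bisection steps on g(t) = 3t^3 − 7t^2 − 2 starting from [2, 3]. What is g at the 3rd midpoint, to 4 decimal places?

t = 2.5 gives g = 1.125, positive; keep [2, 2.5]
t = 2.25 gives g = -3.265625, negative; keep [2.25, 2.5]
t = 2.375 gives g = -1.294922, negative; keep [2.375, 2.5]

-1.2949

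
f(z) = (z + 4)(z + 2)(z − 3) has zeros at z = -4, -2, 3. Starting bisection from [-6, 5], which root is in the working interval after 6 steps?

m = -0.5, f(m) = -18.375 (−); new bracket [-0.5, 5]
m = 2.25, f(m) = -19.921875 (−); new bracket [2.25, 5]
m = 3.625, f(m) = 26.806641 (+); new bracket [2.25, 3.625]
m = 2.9375, f(m) = -2.1409 (−); new bracket [2.9375, 3.625]
m = 3.28125, f(m) = 10.8152 (+); new bracket [2.9375, 3.28125]
m = 3.109375, f(m) = 3.973 (+); new bracket [2.9375, 3.109375]

3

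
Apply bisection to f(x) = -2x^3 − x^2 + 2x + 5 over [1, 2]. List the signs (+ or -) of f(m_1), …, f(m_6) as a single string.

midpoint 1.5: f = -1 < 0 → [1, 1.5]
midpoint 1.25: f = 2.03125 > 0 → [1.25, 1.5]
midpoint 1.375: f = 0.660156 > 0 → [1.375, 1.5]
midpoint 1.4375: f = -0.1323 < 0 → [1.375, 1.4375]
midpoint 1.40625: f = 0.2731 > 0 → [1.40625, 1.4375]
midpoint 1.421875: f = 0.0727 > 0 → [1.421875, 1.4375]

-++-++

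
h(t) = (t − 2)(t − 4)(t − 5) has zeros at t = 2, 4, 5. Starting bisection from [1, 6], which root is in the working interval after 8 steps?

m = 3.5, h(m) = 1.125 (+); new bracket [1, 3.5]
m = 2.25, h(m) = 1.203125 (+); new bracket [1, 2.25]
m = 1.625, h(m) = -3.005859 (−); new bracket [1.625, 2.25]
m = 1.9375, h(m) = -0.3948 (−); new bracket [1.9375, 2.25]
m = 2.09375, h(m) = 0.5194 (+); new bracket [1.9375, 2.09375]
m = 2.015625, h(m) = 0.0925 (+); new bracket [1.9375, 2.015625]
m = 1.9765625, h(m) = -0.1434 (−); new bracket [1.9765625, 2.015625]
m = 1.99609375, h(m) = -0.0235 (−); new bracket [1.99609375, 2.015625]

2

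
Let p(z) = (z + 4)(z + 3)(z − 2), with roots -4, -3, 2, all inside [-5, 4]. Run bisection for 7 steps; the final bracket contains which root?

2

midpoint -0.5: p = -21.875 < 0 → [-0.5, 4]
midpoint 1.75: p = -6.828125 < 0 → [1.75, 4]
midpoint 2.875: p = 35.341797 > 0 → [1.75, 2.875]
midpoint 2.3125: p = 10.4797 > 0 → [1.75, 2.3125]
midpoint 2.03125: p = 0.9483 > 0 → [1.75, 2.03125]
midpoint 1.890625: p = -3.151 < 0 → [1.890625, 2.03125]
midpoint 1.9609375: p = -1.1551 < 0 → [1.9609375, 2.03125]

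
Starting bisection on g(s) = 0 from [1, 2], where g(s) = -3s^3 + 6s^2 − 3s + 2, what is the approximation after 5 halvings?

1.65625

s = 1.5 gives g = 0.875, positive; keep [1.5, 2]
s = 1.75 gives g = -0.953125, negative; keep [1.5, 1.75]
s = 1.625 gives g = 0.095703, positive; keep [1.625, 1.75]
s = 1.6875 gives g = -0.3928, negative; keep [1.625, 1.6875]
s = 1.65625 gives g = -0.1399, negative; keep [1.625, 1.65625]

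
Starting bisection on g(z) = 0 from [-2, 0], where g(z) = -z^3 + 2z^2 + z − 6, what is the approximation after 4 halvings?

midpoint -1: g = -4 < 0 → [-2, -1]
midpoint -1.5: g = 0.375 > 0 → [-1.5, -1]
midpoint -1.25: g = -2.171875 < 0 → [-1.5, -1.25]
midpoint -1.375: g = -0.9941 < 0 → [-1.5, -1.375]

-1.375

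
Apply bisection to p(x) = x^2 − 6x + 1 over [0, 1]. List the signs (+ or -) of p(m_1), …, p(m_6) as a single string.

x = 0.5 gives p = -1.75, negative; keep [0, 0.5]
x = 0.25 gives p = -0.4375, negative; keep [0, 0.25]
x = 0.125 gives p = 0.265625, positive; keep [0.125, 0.25]
x = 0.1875 gives p = -0.0898, negative; keep [0.125, 0.1875]
x = 0.15625 gives p = 0.0869, positive; keep [0.15625, 0.1875]
x = 0.171875 gives p = -0.0017, negative; keep [0.15625, 0.171875]

--+-+-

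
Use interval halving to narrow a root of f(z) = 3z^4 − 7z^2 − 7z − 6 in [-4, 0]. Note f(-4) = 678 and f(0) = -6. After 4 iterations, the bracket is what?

[-1.5, -1.25]

m = -2, f(m) = 28 (+); new bracket [-2, 0]
m = -1, f(m) = -3 (−); new bracket [-2, -1]
m = -1.5, f(m) = 3.9375 (+); new bracket [-1.5, -1]
m = -1.25, f(m) = -0.8633 (−); new bracket [-1.5, -1.25]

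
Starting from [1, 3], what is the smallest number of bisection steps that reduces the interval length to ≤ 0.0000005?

Width after n steps is 2/2^n. Need 2^n ≥ 2/0.0000005 = 4000000.
2^21 = 2097152 < 4000000 ≤ 2^22 = 4194304, so n = 22.

22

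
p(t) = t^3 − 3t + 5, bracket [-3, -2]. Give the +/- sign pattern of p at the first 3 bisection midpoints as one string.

t = -2.5 gives p = -3.125, negative; keep [-2.5, -2]
t = -2.25 gives p = 0.359375, positive; keep [-2.5, -2.25]
t = -2.375 gives p = -1.271484, negative; keep [-2.375, -2.25]

-+-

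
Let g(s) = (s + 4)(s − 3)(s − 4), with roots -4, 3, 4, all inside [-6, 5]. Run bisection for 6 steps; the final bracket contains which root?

m = -0.5, g(m) = 55.125 (+); new bracket [-6, -0.5]
m = -3.25, g(m) = 33.984375 (+); new bracket [-6, -3.25]
m = -4.625, g(m) = -41.103516 (−); new bracket [-4.625, -3.25]
m = -3.9375, g(m) = 3.4417 (+); new bracket [-4.625, -3.9375]
m = -4.28125, g(m) = -16.9588 (−); new bracket [-4.28125, -3.9375]
m = -4.109375, g(m) = -6.3058 (−); new bracket [-4.109375, -3.9375]

-4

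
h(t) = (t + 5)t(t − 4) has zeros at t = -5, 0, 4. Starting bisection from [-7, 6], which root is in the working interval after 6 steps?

m = -0.5, h(m) = 10.125 (+); new bracket [-7, -0.5]
m = -3.75, h(m) = 36.328125 (+); new bracket [-7, -3.75]
m = -5.375, h(m) = -18.896484 (−); new bracket [-5.375, -3.75]
m = -4.5625, h(m) = 17.0916 (+); new bracket [-5.375, -4.5625]
m = -4.96875, h(m) = 1.3926 (+); new bracket [-5.375, -4.96875]
m = -5.171875, h(m) = -8.153 (−); new bracket [-5.171875, -4.96875]

-5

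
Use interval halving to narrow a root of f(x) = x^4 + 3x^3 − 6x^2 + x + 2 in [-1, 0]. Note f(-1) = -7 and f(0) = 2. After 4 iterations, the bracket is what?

[-0.5, -0.4375]

x = -0.5 gives f = -0.3125, negative; keep [-0.5, 0]
x = -0.25 gives f = 1.332031, positive; keep [-0.5, -0.25]
x = -0.375 gives f = 0.642822, positive; keep [-0.5, -0.375]
x = -0.4375 gives f = 0.1995, positive; keep [-0.5, -0.4375]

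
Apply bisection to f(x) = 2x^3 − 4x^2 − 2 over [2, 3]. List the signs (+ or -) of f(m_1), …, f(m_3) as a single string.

++-

f(2.5) = 4.25 > 0, so the root lies in [2, 2.5]
f(2.25) = 0.53125 > 0, so the root lies in [2, 2.25]
f(2.125) = -0.871094 < 0, so the root lies in [2.125, 2.25]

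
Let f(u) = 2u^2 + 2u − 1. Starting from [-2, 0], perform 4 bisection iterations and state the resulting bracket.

[-1.375, -1.25]

f(-1) = -1 < 0, so the root lies in [-2, -1]
f(-1.5) = 0.5 > 0, so the root lies in [-1.5, -1]
f(-1.25) = -0.375 < 0, so the root lies in [-1.5, -1.25]
f(-1.375) = 0.0312 > 0, so the root lies in [-1.375, -1.25]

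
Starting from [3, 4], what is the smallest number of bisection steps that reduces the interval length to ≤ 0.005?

Width after n steps is 1/2^n. Need 2^n ≥ 1/0.005 = 200.
2^7 = 128 < 200 ≤ 2^8 = 256, so n = 8.

8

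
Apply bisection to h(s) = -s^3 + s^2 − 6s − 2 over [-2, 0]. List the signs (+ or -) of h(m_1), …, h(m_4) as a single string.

++-+

h(-1) = 6 > 0, so the root lies in [-1, 0]
h(-0.5) = 1.375 > 0, so the root lies in [-0.5, 0]
h(-0.25) = -0.421875 < 0, so the root lies in [-0.5, -0.25]
h(-0.375) = 0.4434 > 0, so the root lies in [-0.375, -0.25]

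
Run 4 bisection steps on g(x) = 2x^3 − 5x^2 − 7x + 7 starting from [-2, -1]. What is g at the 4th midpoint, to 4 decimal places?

g(-1.5) = -0.5 < 0, so the root lies in [-1.5, -1]
g(-1.25) = 4.03125 > 0, so the root lies in [-1.5, -1.25]
g(-1.375) = 1.972656 > 0, so the root lies in [-1.5, -1.375]
g(-1.4375) = 0.7896 > 0, so the root lies in [-1.5, -1.4375]

0.7896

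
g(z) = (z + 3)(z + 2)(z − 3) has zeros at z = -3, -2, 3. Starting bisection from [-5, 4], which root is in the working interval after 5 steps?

z = -0.5 gives g = -13.125, negative; keep [-0.5, 4]
z = 1.75 gives g = -22.265625, negative; keep [1.75, 4]
z = 2.875 gives g = -3.580078, negative; keep [2.875, 4]
z = 3.4375 gives g = 15.3142, positive; keep [2.875, 3.4375]
z = 3.15625 gives g = 4.9599, positive; keep [2.875, 3.15625]

3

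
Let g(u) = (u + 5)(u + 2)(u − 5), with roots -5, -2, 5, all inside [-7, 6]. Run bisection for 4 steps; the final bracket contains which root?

5

u = -0.5 gives g = -37.125, negative; keep [-0.5, 6]
u = 2.75 gives g = -82.828125, negative; keep [2.75, 6]
u = 4.375 gives g = -37.353516, negative; keep [4.375, 6]
u = 5.1875 gives g = 13.7292, positive; keep [4.375, 5.1875]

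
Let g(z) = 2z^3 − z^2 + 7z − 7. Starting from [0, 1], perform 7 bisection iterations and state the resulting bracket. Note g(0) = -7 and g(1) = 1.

m = 0.5, g(m) = -3.5 (−); new bracket [0.5, 1]
m = 0.75, g(m) = -1.46875 (−); new bracket [0.75, 1]
m = 0.875, g(m) = -0.300781 (−); new bracket [0.875, 1]
m = 0.9375, g(m) = 0.3315 (+); new bracket [0.875, 0.9375]
m = 0.90625, g(m) = 0.011 (+); new bracket [0.875, 0.90625]
m = 0.890625, g(m) = -0.1459 (−); new bracket [0.890625, 0.90625]
m = 0.8984375, g(m) = -0.0677 (−); new bracket [0.8984375, 0.90625]

[0.8984375, 0.90625]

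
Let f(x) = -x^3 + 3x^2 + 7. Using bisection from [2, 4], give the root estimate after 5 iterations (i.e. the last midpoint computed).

3.5625

midpoint 3: f = 7 > 0 → [3, 4]
midpoint 3.5: f = 0.875 > 0 → [3.5, 4]
midpoint 3.75: f = -3.546875 < 0 → [3.5, 3.75]
midpoint 3.625: f = -1.2129 < 0 → [3.5, 3.625]
midpoint 3.5625: f = -0.1389 < 0 → [3.5, 3.5625]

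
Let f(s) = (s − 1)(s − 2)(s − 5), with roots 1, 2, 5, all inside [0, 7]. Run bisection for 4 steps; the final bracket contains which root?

m = 3.5, f(m) = -5.625 (−); new bracket [3.5, 7]
m = 5.25, f(m) = 3.453125 (+); new bracket [3.5, 5.25]
m = 4.375, f(m) = -5.009766 (−); new bracket [4.375, 5.25]
m = 4.8125, f(m) = -2.0105 (−); new bracket [4.8125, 5.25]

5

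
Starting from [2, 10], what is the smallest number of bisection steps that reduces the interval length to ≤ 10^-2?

Width after n steps is 8/2^n. Need 2^n ≥ 8/10^-2 = 800.
2^9 = 512 < 800 ≤ 2^10 = 1024, so n = 10.

10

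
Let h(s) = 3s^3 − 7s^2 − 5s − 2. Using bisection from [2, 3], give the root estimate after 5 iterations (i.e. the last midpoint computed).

2.96875

midpoint 2.5: h = -11.375 < 0 → [2.5, 3]
midpoint 2.75: h = -6.296875 < 0 → [2.75, 3]
midpoint 2.875: h = -2.943359 < 0 → [2.875, 3]
midpoint 2.9375: h = -1.0476 < 0 → [2.9375, 3]
midpoint 2.96875: h = -0.0431 < 0 → [2.96875, 3]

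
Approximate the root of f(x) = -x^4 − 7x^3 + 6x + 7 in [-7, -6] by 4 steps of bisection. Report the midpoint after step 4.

-6.9375

x = -6.5 gives f = 105.3125, positive; keep [-7, -6.5]
x = -6.75 gives f = 43.386719, positive; keep [-7, -6.75]
x = -6.875 gives f = 6.368896, positive; keep [-7, -6.875]
x = -6.9375 gives f = -13.7566, negative; keep [-6.9375, -6.875]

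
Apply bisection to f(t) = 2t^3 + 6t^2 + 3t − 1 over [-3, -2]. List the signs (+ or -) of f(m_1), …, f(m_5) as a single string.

--+++

f(-2.5) = -2.25 < 0, so the root lies in [-2.5, -2]
f(-2.25) = -0.15625 < 0, so the root lies in [-2.25, -2]
f(-2.125) = 0.527344 > 0, so the root lies in [-2.25, -2.125]
f(-2.1875) = 0.2134 > 0, so the root lies in [-2.25, -2.1875]
f(-2.21875) = 0.0357 > 0, so the root lies in [-2.25, -2.21875]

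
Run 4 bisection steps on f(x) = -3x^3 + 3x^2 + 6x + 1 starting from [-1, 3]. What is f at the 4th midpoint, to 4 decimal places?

-4.4844

f(1) = 7 > 0, so the root lies in [1, 3]
f(2) = 1 > 0, so the root lies in [2, 3]
f(2.5) = -12.125 < 0, so the root lies in [2, 2.5]
f(2.25) = -4.4844 < 0, so the root lies in [2, 2.25]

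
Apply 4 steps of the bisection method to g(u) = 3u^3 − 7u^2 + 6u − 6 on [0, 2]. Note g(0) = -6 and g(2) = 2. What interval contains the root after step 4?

[1.75, 1.875]

midpoint 1: g = -4 < 0 → [1, 2]
midpoint 1.5: g = -2.625 < 0 → [1.5, 2]
midpoint 1.75: g = -0.859375 < 0 → [1.75, 2]
midpoint 1.875: g = 0.416 > 0 → [1.75, 1.875]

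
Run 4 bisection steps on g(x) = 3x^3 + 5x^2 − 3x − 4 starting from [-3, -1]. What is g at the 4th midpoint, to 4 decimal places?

m = -2, g(m) = -2 (−); new bracket [-2, -1]
m = -1.5, g(m) = 1.625 (+); new bracket [-2, -1.5]
m = -1.75, g(m) = 0.484375 (+); new bracket [-2, -1.75]
m = -1.875, g(m) = -0.5723 (−); new bracket [-1.875, -1.75]

-0.5723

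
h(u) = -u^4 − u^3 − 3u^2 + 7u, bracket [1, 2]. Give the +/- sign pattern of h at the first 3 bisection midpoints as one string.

m = 1.5, h(m) = -4.6875 (−); new bracket [1, 1.5]
m = 1.25, h(m) = -0.332031 (−); new bracket [1, 1.25]
m = 1.125, h(m) = 1.05249 (+); new bracket [1.125, 1.25]

--+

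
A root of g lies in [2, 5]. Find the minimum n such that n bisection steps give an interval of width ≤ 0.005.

Width after n steps is 3/2^n. Need 2^n ≥ 3/0.005 = 600.
2^9 = 512 < 600 ≤ 2^10 = 1024, so n = 10.

10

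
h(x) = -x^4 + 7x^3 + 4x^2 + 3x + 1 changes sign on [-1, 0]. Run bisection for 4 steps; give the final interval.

[-0.4375, -0.375]

m = -0.5, h(m) = -0.4375 (−); new bracket [-0.5, 0]
m = -0.25, h(m) = 0.386719 (+); new bracket [-0.5, -0.25]
m = -0.375, h(m) = 0.048584 (+); new bracket [-0.5, -0.375]
m = -0.4375, h(m) = -0.1697 (−); new bracket [-0.4375, -0.375]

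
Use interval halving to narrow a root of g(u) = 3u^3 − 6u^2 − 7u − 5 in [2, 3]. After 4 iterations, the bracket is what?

u = 2.5 gives g = -13.125, negative; keep [2.5, 3]
u = 2.75 gives g = -7.234375, negative; keep [2.75, 3]
u = 2.875 gives g = -3.427734, negative; keep [2.875, 3]
u = 2.9375 gives g = -1.2937, negative; keep [2.9375, 3]

[2.9375, 3]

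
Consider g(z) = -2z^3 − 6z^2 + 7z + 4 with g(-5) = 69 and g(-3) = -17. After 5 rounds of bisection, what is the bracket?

z = -4 gives g = 8, positive; keep [-4, -3]
z = -3.5 gives g = -8.25, negative; keep [-4, -3.5]
z = -3.75 gives g = -1.15625, negative; keep [-4, -3.75]
z = -3.875 gives g = 3.1523, positive; keep [-3.875, -3.75]
z = -3.8125 gives g = 0.9321, positive; keep [-3.8125, -3.75]

[-3.8125, -3.75]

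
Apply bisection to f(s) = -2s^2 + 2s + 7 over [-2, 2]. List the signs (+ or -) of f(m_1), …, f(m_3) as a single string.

++-

s = 0 gives f = 7, positive; keep [-2, 0]
s = -1 gives f = 3, positive; keep [-2, -1]
s = -1.5 gives f = -0.5, negative; keep [-1.5, -1]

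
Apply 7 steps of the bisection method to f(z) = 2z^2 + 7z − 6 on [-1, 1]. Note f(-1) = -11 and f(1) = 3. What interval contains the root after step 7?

m = 0, f(m) = -6 (−); new bracket [0, 1]
m = 0.5, f(m) = -2 (−); new bracket [0.5, 1]
m = 0.75, f(m) = 0.375 (+); new bracket [0.5, 0.75]
m = 0.625, f(m) = -0.8438 (−); new bracket [0.625, 0.75]
m = 0.6875, f(m) = -0.2422 (−); new bracket [0.6875, 0.75]
m = 0.71875, f(m) = 0.0645 (+); new bracket [0.6875, 0.71875]
m = 0.703125, f(m) = -0.0894 (−); new bracket [0.703125, 0.71875]

[0.703125, 0.71875]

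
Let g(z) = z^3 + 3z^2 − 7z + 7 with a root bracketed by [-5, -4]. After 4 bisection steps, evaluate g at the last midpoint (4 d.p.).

-1.2903

g(-4.5) = 8.125 > 0, so the root lies in [-5, -4.5]
g(-4.75) = 0.765625 > 0, so the root lies in [-5, -4.75]
g(-4.875) = -3.435547 < 0, so the root lies in [-4.875, -4.75]
g(-4.8125) = -1.2903 < 0, so the root lies in [-4.8125, -4.75]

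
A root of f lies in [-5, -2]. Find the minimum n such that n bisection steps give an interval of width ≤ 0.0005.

13

Width after n steps is 3/2^n. Need 2^n ≥ 3/0.0005 = 6000.
2^12 = 4096 < 6000 ≤ 2^13 = 8192, so n = 13.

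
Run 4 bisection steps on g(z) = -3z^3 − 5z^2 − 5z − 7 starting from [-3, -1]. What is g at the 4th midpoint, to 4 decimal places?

0.7949

g(-2) = 7 > 0, so the root lies in [-2, -1]
g(-1.5) = -0.625 < 0, so the root lies in [-2, -1.5]
g(-1.75) = 2.515625 > 0, so the root lies in [-1.75, -1.5]
g(-1.625) = 0.7949 > 0, so the root lies in [-1.625, -1.5]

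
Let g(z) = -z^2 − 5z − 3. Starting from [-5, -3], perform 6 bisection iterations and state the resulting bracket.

midpoint -4: g = 1 > 0 → [-5, -4]
midpoint -4.5: g = -0.75 < 0 → [-4.5, -4]
midpoint -4.25: g = 0.1875 > 0 → [-4.5, -4.25]
midpoint -4.375: g = -0.2656 < 0 → [-4.375, -4.25]
midpoint -4.3125: g = -0.0352 < 0 → [-4.3125, -4.25]
midpoint -4.28125: g = 0.0771 > 0 → [-4.3125, -4.28125]

[-4.3125, -4.28125]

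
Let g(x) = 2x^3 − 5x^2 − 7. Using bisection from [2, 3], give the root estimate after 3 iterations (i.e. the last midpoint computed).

2.875

midpoint 2.5: g = -7 < 0 → [2.5, 3]
midpoint 2.75: g = -3.21875 < 0 → [2.75, 3]
midpoint 2.875: g = -0.800781 < 0 → [2.875, 3]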